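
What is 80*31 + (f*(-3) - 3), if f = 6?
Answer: 2459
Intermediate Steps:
80*31 + (f*(-3) - 3) = 80*31 + (6*(-3) - 3) = 2480 + (-18 - 3) = 2480 - 21 = 2459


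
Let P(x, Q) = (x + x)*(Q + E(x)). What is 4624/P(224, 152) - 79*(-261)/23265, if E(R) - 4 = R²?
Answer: 3229444201/3643030160 ≈ 0.88647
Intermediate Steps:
E(R) = 4 + R²
P(x, Q) = 2*x*(4 + Q + x²) (P(x, Q) = (x + x)*(Q + (4 + x²)) = (2*x)*(4 + Q + x²) = 2*x*(4 + Q + x²))
4624/P(224, 152) - 79*(-261)/23265 = 4624/((2*224*(4 + 152 + 224²))) - 79*(-261)/23265 = 4624/((2*224*(4 + 152 + 50176))) + 20619*(1/23265) = 4624/((2*224*50332)) + 2291/2585 = 4624/22548736 + 2291/2585 = 4624*(1/22548736) + 2291/2585 = 289/1409296 + 2291/2585 = 3229444201/3643030160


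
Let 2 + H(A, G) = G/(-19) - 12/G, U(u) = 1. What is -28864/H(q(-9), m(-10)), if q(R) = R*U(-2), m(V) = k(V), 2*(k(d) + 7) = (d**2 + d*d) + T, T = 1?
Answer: 205107584/50093 ≈ 4094.5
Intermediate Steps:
k(d) = -13/2 + d**2 (k(d) = -7 + ((d**2 + d*d) + 1)/2 = -7 + ((d**2 + d**2) + 1)/2 = -7 + (2*d**2 + 1)/2 = -7 + (1 + 2*d**2)/2 = -7 + (1/2 + d**2) = -13/2 + d**2)
m(V) = -13/2 + V**2
q(R) = R (q(R) = R*1 = R)
H(A, G) = -2 - 12/G - G/19 (H(A, G) = -2 + (G/(-19) - 12/G) = -2 + (G*(-1/19) - 12/G) = -2 + (-G/19 - 12/G) = -2 + (-12/G - G/19) = -2 - 12/G - G/19)
-28864/H(q(-9), m(-10)) = -28864/(-2 - 12/(-13/2 + (-10)**2) - (-13/2 + (-10)**2)/19) = -28864/(-2 - 12/(-13/2 + 100) - (-13/2 + 100)/19) = -28864/(-2 - 12/187/2 - 1/19*187/2) = -28864/(-2 - 12*2/187 - 187/38) = -28864/(-2 - 24/187 - 187/38) = -28864/(-50093/7106) = -28864*(-7106/50093) = 205107584/50093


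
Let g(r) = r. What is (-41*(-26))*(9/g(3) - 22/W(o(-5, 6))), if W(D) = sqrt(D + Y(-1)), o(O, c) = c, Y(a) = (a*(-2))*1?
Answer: 3198 - 5863*sqrt(2) ≈ -5093.5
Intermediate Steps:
Y(a) = -2*a (Y(a) = -2*a*1 = -2*a)
W(D) = sqrt(2 + D) (W(D) = sqrt(D - 2*(-1)) = sqrt(D + 2) = sqrt(2 + D))
(-41*(-26))*(9/g(3) - 22/W(o(-5, 6))) = (-41*(-26))*(9/3 - 22/sqrt(2 + 6)) = 1066*(9*(1/3) - 22*sqrt(2)/4) = 1066*(3 - 22*sqrt(2)/4) = 1066*(3 - 11*sqrt(2)/2) = 3198 - 5863*sqrt(2)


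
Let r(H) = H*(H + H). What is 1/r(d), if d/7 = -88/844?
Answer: 44521/47432 ≈ 0.93863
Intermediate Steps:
d = -154/211 (d = 7*(-88/844) = 7*(-88*1/844) = 7*(-22/211) = -154/211 ≈ -0.72986)
r(H) = 2*H² (r(H) = H*(2*H) = 2*H²)
1/r(d) = 1/(2*(-154/211)²) = 1/(2*(23716/44521)) = 1/(47432/44521) = 44521/47432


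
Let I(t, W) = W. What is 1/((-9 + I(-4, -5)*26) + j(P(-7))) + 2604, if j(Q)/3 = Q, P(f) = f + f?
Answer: 471323/181 ≈ 2604.0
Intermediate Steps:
P(f) = 2*f
j(Q) = 3*Q
1/((-9 + I(-4, -5)*26) + j(P(-7))) + 2604 = 1/((-9 - 5*26) + 3*(2*(-7))) + 2604 = 1/((-9 - 130) + 3*(-14)) + 2604 = 1/(-139 - 42) + 2604 = 1/(-181) + 2604 = -1/181 + 2604 = 471323/181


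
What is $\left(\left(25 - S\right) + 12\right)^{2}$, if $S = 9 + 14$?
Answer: $196$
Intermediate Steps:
$S = 23$
$\left(\left(25 - S\right) + 12\right)^{2} = \left(\left(25 - 23\right) + 12\right)^{2} = \left(2 + 12\right)^{2} = 14^{2} = 196$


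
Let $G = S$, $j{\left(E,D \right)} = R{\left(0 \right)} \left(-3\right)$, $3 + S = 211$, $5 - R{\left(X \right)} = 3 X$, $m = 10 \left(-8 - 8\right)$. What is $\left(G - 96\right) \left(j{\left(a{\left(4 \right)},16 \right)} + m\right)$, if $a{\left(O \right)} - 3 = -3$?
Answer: $-19600$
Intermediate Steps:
$a{\left(O \right)} = 0$ ($a{\left(O \right)} = 3 - 3 = 0$)
$m = -160$ ($m = 10 \left(-16\right) = -160$)
$R{\left(X \right)} = 5 - 3 X$
$S = 208$ ($S = -3 + 211 = 208$)
$j{\left(E,D \right)} = -15$ ($j{\left(E,D \right)} = \left(5 - 0\right) \left(-3\right) = \left(5 + 0\right) \left(-3\right) = 5 \left(-3\right) = -15$)
$G = 208$
$\left(G - 96\right) \left(j{\left(a{\left(4 \right)},16 \right)} + m\right) = \left(208 - 96\right) \left(-15 - 160\right) = 112 \left(-175\right) = -19600$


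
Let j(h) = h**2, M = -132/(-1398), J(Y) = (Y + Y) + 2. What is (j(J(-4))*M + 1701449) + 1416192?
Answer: 726411145/233 ≈ 3.1176e+6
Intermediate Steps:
J(Y) = 2 + 2*Y (J(Y) = 2*Y + 2 = 2 + 2*Y)
M = 22/233 (M = -132*(-1/1398) = 22/233 ≈ 0.094421)
(j(J(-4))*M + 1701449) + 1416192 = ((2 + 2*(-4))**2*(22/233) + 1701449) + 1416192 = ((2 - 8)**2*(22/233) + 1701449) + 1416192 = ((-6)**2*(22/233) + 1701449) + 1416192 = (36*(22/233) + 1701449) + 1416192 = (792/233 + 1701449) + 1416192 = 396438409/233 + 1416192 = 726411145/233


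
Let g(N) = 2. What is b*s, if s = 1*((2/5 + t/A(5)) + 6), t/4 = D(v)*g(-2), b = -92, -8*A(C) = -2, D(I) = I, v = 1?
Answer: -17664/5 ≈ -3532.8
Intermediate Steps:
A(C) = ¼ (A(C) = -⅛*(-2) = ¼)
t = 8 (t = 4*(1*2) = 4*2 = 8)
s = 192/5 (s = 1*((2/5 + 8/(¼)) + 6) = 1*((2*(⅕) + 8*4) + 6) = 1*((⅖ + 32) + 6) = 1*(162/5 + 6) = 1*(192/5) = 192/5 ≈ 38.400)
b*s = -92*192/5 = -17664/5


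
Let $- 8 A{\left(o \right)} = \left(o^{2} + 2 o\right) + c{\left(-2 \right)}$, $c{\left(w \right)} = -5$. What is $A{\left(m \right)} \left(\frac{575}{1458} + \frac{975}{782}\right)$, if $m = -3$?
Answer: $\frac{116950}{285039} \approx 0.41029$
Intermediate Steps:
$A{\left(o \right)} = \frac{5}{8} - \frac{o}{4} - \frac{o^{2}}{8}$ ($A{\left(o \right)} = - \frac{\left(o^{2} + 2 o\right) - 5}{8} = - \frac{-5 + o^{2} + 2 o}{8} = \frac{5}{8} - \frac{o}{4} - \frac{o^{2}}{8}$)
$A{\left(m \right)} \left(\frac{575}{1458} + \frac{975}{782}\right) = \left(\frac{5}{8} - - \frac{3}{4} - \frac{\left(-3\right)^{2}}{8}\right) \left(\frac{575}{1458} + \frac{975}{782}\right) = \left(\frac{5}{8} + \frac{3}{4} - \frac{9}{8}\right) \left(575 \cdot \frac{1}{1458} + 975 \cdot \frac{1}{782}\right) = \left(\frac{5}{8} + \frac{3}{4} - \frac{9}{8}\right) \left(\frac{575}{1458} + \frac{975}{782}\right) = \frac{1}{4} \cdot \frac{467800}{285039} = \frac{116950}{285039}$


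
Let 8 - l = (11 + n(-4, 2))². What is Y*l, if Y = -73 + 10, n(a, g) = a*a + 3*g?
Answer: 68103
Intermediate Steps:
n(a, g) = a² + 3*g
Y = -63
l = -1081 (l = 8 - (11 + ((-4)² + 3*2))² = 8 - (11 + (16 + 6))² = 8 - (11 + 22)² = 8 - 1*33² = 8 - 1*1089 = 8 - 1089 = -1081)
Y*l = -63*(-1081) = 68103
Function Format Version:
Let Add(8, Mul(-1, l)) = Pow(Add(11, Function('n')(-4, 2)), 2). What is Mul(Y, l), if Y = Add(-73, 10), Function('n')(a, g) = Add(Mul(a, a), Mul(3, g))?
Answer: 68103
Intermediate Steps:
Function('n')(a, g) = Add(Pow(a, 2), Mul(3, g))
Y = -63
l = -1081 (l = Add(8, Mul(-1, Pow(Add(11, Add(Pow(-4, 2), Mul(3, 2))), 2))) = Add(8, Mul(-1, Pow(Add(11, Add(16, 6)), 2))) = Add(8, Mul(-1, Pow(Add(11, 22), 2))) = Add(8, Mul(-1, Pow(33, 2))) = Add(8, Mul(-1, 1089)) = Add(8, -1089) = -1081)
Mul(Y, l) = Mul(-63, -1081) = 68103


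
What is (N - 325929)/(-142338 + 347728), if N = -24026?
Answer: -69991/41078 ≈ -1.7039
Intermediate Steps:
(N - 325929)/(-142338 + 347728) = (-24026 - 325929)/(-142338 + 347728) = -349955/205390 = -349955*1/205390 = -69991/41078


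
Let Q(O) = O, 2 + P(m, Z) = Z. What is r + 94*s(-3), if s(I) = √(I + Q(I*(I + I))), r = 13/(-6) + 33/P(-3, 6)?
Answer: 73/12 + 94*√15 ≈ 370.14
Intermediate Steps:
P(m, Z) = -2 + Z
r = 73/12 (r = 13/(-6) + 33/(-2 + 6) = 13*(-⅙) + 33/4 = -13/6 + 33*(¼) = -13/6 + 33/4 = 73/12 ≈ 6.0833)
s(I) = √(I + 2*I²) (s(I) = √(I + I*(I + I)) = √(I + I*(2*I)) = √(I + 2*I²))
r + 94*s(-3) = 73/12 + 94*√(-3*(1 + 2*(-3))) = 73/12 + 94*√(-3*(1 - 6)) = 73/12 + 94*√(-3*(-5)) = 73/12 + 94*√15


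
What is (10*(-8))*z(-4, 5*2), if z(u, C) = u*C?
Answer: 3200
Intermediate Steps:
z(u, C) = C*u
(10*(-8))*z(-4, 5*2) = (10*(-8))*((5*2)*(-4)) = -800*(-4) = -80*(-40) = 3200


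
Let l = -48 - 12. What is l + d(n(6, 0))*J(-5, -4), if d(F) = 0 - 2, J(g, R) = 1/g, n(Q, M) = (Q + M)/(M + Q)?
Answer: -298/5 ≈ -59.600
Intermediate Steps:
n(Q, M) = 1 (n(Q, M) = (M + Q)/(M + Q) = 1)
l = -60
d(F) = -2
l + d(n(6, 0))*J(-5, -4) = -60 - 2/(-5) = -60 - 2*(-⅕) = -60 + ⅖ = -298/5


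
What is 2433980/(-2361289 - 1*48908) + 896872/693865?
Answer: 472784671084/1672351341405 ≈ 0.28271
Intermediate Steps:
2433980/(-2361289 - 1*48908) + 896872/693865 = 2433980/(-2361289 - 48908) + 896872*(1/693865) = 2433980/(-2410197) + 896872/693865 = 2433980*(-1/2410197) + 896872/693865 = -2433980/2410197 + 896872/693865 = 472784671084/1672351341405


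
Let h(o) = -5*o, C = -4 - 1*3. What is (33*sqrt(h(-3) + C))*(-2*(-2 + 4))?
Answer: -264*sqrt(2) ≈ -373.35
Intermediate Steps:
C = -7 (C = -4 - 3 = -7)
(33*sqrt(h(-3) + C))*(-2*(-2 + 4)) = (33*sqrt(-5*(-3) - 7))*(-2*(-2 + 4)) = (33*sqrt(15 - 7))*(-2*2) = (33*sqrt(8))*(-4) = (33*(2*sqrt(2)))*(-4) = (66*sqrt(2))*(-4) = -264*sqrt(2)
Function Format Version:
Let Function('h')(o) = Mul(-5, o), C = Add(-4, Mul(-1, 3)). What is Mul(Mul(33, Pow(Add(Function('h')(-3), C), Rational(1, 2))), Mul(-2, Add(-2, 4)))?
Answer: Mul(-264, Pow(2, Rational(1, 2))) ≈ -373.35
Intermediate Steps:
C = -7 (C = Add(-4, -3) = -7)
Mul(Mul(33, Pow(Add(Function('h')(-3), C), Rational(1, 2))), Mul(-2, Add(-2, 4))) = Mul(Mul(33, Pow(Add(Mul(-5, -3), -7), Rational(1, 2))), Mul(-2, Add(-2, 4))) = Mul(Mul(33, Pow(Add(15, -7), Rational(1, 2))), Mul(-2, 2)) = Mul(Mul(33, Pow(8, Rational(1, 2))), -4) = Mul(Mul(33, Mul(2, Pow(2, Rational(1, 2)))), -4) = Mul(Mul(66, Pow(2, Rational(1, 2))), -4) = Mul(-264, Pow(2, Rational(1, 2)))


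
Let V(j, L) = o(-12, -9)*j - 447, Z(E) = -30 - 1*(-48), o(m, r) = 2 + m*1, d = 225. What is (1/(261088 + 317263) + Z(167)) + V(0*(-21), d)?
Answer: -248112578/578351 ≈ -429.00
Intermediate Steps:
o(m, r) = 2 + m
Z(E) = 18 (Z(E) = -30 + 48 = 18)
V(j, L) = -447 - 10*j (V(j, L) = (2 - 12)*j - 447 = -10*j - 447 = -447 - 10*j)
(1/(261088 + 317263) + Z(167)) + V(0*(-21), d) = (1/(261088 + 317263) + 18) + (-447 - 0*(-21)) = (1/578351 + 18) + (-447 - 10*0) = (1/578351 + 18) + (-447 + 0) = 10410319/578351 - 447 = -248112578/578351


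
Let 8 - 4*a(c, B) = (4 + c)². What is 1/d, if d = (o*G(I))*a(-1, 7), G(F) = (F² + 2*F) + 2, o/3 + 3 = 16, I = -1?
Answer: -4/39 ≈ -0.10256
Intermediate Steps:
a(c, B) = 2 - (4 + c)²/4
o = 39 (o = -9 + 3*16 = -9 + 48 = 39)
G(F) = 2 + F² + 2*F
d = -39/4 (d = (39*(2 + (-1)² + 2*(-1)))*(2 - (4 - 1)²/4) = (39*(2 + 1 - 2))*(2 - ¼*3²) = (39*1)*(2 - ¼*9) = 39*(2 - 9/4) = 39*(-¼) = -39/4 ≈ -9.7500)
1/d = 1/(-39/4) = -4/39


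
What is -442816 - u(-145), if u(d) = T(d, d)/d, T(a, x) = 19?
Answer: -64208301/145 ≈ -4.4282e+5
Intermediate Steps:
u(d) = 19/d
-442816 - u(-145) = -442816 - 19/(-145) = -442816 - 19*(-1)/145 = -442816 - 1*(-19/145) = -442816 + 19/145 = -64208301/145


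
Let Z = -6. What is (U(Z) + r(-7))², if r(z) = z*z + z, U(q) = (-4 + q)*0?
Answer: 1764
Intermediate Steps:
U(q) = 0
r(z) = z + z² (r(z) = z² + z = z + z²)
(U(Z) + r(-7))² = (0 - 7*(1 - 7))² = (0 - 7*(-6))² = (0 + 42)² = 42² = 1764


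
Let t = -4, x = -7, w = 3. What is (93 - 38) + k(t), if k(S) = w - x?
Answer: 65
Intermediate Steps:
k(S) = 10 (k(S) = 3 - 1*(-7) = 3 + 7 = 10)
(93 - 38) + k(t) = (93 - 38) + 10 = 55 + 10 = 65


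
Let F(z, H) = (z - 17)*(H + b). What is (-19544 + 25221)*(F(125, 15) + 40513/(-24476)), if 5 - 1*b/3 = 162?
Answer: -235974206993/844 ≈ -2.7959e+8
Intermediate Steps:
b = -471 (b = 15 - 3*162 = 15 - 486 = -471)
F(z, H) = (-471 + H)*(-17 + z) (F(z, H) = (z - 17)*(H - 471) = (-17 + z)*(-471 + H) = (-471 + H)*(-17 + z))
(-19544 + 25221)*(F(125, 15) + 40513/(-24476)) = (-19544 + 25221)*((8007 - 471*125 - 17*15 + 15*125) + 40513/(-24476)) = 5677*((8007 - 58875 - 255 + 1875) + 40513*(-1/24476)) = 5677*(-49248 - 1397/844) = 5677*(-41566709/844) = -235974206993/844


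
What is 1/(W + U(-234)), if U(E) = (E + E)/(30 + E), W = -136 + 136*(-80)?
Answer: -17/187233 ≈ -9.0796e-5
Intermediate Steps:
W = -11016 (W = -136 - 10880 = -11016)
U(E) = 2*E/(30 + E) (U(E) = (2*E)/(30 + E) = 2*E/(30 + E))
1/(W + U(-234)) = 1/(-11016 + 2*(-234)/(30 - 234)) = 1/(-11016 + 2*(-234)/(-204)) = 1/(-11016 + 2*(-234)*(-1/204)) = 1/(-11016 + 39/17) = 1/(-187233/17) = -17/187233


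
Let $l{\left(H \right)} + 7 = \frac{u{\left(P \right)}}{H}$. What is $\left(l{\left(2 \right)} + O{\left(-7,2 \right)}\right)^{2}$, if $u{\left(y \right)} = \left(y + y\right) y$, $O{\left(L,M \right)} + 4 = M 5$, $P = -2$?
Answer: $9$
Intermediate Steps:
$O{\left(L,M \right)} = -4 + 5 M$ ($O{\left(L,M \right)} = -4 + M 5 = -4 + 5 M$)
$u{\left(y \right)} = 2 y^{2}$ ($u{\left(y \right)} = 2 y y = 2 y^{2}$)
$l{\left(H \right)} = -7 + \frac{8}{H}$ ($l{\left(H \right)} = -7 + \frac{2 \left(-2\right)^{2}}{H} = -7 + \frac{2 \cdot 4}{H} = -7 + \frac{8}{H}$)
$\left(l{\left(2 \right)} + O{\left(-7,2 \right)}\right)^{2} = \left(\left(-7 + \frac{8}{2}\right) + \left(-4 + 5 \cdot 2\right)\right)^{2} = \left(\left(-7 + 8 \cdot \frac{1}{2}\right) + \left(-4 + 10\right)\right)^{2} = \left(\left(-7 + 4\right) + 6\right)^{2} = \left(-3 + 6\right)^{2} = 3^{2} = 9$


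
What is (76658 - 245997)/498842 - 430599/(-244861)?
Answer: 173336349479/122146950962 ≈ 1.4191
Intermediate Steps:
(76658 - 245997)/498842 - 430599/(-244861) = -169339*1/498842 - 430599*(-1/244861) = -169339/498842 + 430599/244861 = 173336349479/122146950962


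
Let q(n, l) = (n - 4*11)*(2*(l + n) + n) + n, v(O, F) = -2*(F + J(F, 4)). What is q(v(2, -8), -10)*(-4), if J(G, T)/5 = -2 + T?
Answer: -6128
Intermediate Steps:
J(G, T) = -10 + 5*T (J(G, T) = 5*(-2 + T) = -10 + 5*T)
v(O, F) = -20 - 2*F (v(O, F) = -2*(F + (-10 + 5*4)) = -2*(F + (-10 + 20)) = -2*(F + 10) = -2*(10 + F) = -20 - 2*F)
q(n, l) = n + (-44 + n)*(2*l + 3*n) (q(n, l) = (n - 44)*((2*l + 2*n) + n) + n = (-44 + n)*(2*l + 3*n) + n = n + (-44 + n)*(2*l + 3*n))
q(v(2, -8), -10)*(-4) = (-131*(-20 - 2*(-8)) - 88*(-10) + 3*(-20 - 2*(-8))² + 2*(-10)*(-20 - 2*(-8)))*(-4) = (-131*(-20 + 16) + 880 + 3*(-20 + 16)² + 2*(-10)*(-20 + 16))*(-4) = (-131*(-4) + 880 + 3*(-4)² + 2*(-10)*(-4))*(-4) = (524 + 880 + 3*16 + 80)*(-4) = (524 + 880 + 48 + 80)*(-4) = 1532*(-4) = -6128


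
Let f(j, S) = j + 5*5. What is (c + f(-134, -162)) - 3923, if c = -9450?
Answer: -13482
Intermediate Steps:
f(j, S) = 25 + j (f(j, S) = j + 25 = 25 + j)
(c + f(-134, -162)) - 3923 = (-9450 + (25 - 134)) - 3923 = (-9450 - 109) - 3923 = -9559 - 3923 = -13482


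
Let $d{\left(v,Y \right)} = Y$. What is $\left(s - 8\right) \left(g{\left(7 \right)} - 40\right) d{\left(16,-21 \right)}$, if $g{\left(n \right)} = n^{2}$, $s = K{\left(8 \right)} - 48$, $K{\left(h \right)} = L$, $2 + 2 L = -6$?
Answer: $11340$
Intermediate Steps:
$L = -4$ ($L = -1 + \frac{1}{2} \left(-6\right) = -1 - 3 = -4$)
$K{\left(h \right)} = -4$
$s = -52$ ($s = -4 - 48 = -52$)
$\left(s - 8\right) \left(g{\left(7 \right)} - 40\right) d{\left(16,-21 \right)} = \left(-52 - 8\right) \left(7^{2} - 40\right) \left(-21\right) = - 60 \left(49 - 40\right) \left(-21\right) = \left(-60\right) 9 \left(-21\right) = \left(-540\right) \left(-21\right) = 11340$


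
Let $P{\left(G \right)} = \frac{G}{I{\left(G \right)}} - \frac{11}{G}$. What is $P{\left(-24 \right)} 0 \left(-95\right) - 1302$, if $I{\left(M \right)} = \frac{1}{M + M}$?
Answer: $-1302$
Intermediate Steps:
$I{\left(M \right)} = \frac{1}{2 M}$
$P{\left(G \right)} = - \frac{11}{G} + 2 G^{2}$ ($P{\left(G \right)} = \frac{G}{\frac{1}{2} \frac{1}{G}} - \frac{11}{G} = G 2 G - \frac{11}{G} = 2 G^{2} - \frac{11}{G} = - \frac{11}{G} + 2 G^{2}$)
$P{\left(-24 \right)} 0 \left(-95\right) - 1302 = \frac{-11 + 2 \left(-24\right)^{3}}{-24} \cdot 0 \left(-95\right) - 1302 = - \frac{-11 + 2 \left(-13824\right)}{24} \cdot 0 - 1302 = - \frac{-11 - 27648}{24} \cdot 0 - 1302 = \left(- \frac{1}{24}\right) \left(-27659\right) 0 - 1302 = \frac{27659}{24} \cdot 0 - 1302 = 0 - 1302 = -1302$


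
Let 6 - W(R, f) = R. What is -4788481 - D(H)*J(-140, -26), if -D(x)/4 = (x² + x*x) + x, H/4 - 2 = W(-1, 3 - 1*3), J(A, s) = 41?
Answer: -4357489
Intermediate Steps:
W(R, f) = 6 - R
H = 36 (H = 8 + 4*(6 - 1*(-1)) = 8 + 4*(6 + 1) = 8 + 4*7 = 8 + 28 = 36)
D(x) = -8*x² - 4*x (D(x) = -4*((x² + x*x) + x) = -4*((x² + x²) + x) = -4*(2*x² + x) = -4*(x + 2*x²) = -8*x² - 4*x)
-4788481 - D(H)*J(-140, -26) = -4788481 - (-4*36*(1 + 2*36))*41 = -4788481 - (-4*36*(1 + 72))*41 = -4788481 - (-4*36*73)*41 = -4788481 - (-10512)*41 = -4788481 - 1*(-430992) = -4788481 + 430992 = -4357489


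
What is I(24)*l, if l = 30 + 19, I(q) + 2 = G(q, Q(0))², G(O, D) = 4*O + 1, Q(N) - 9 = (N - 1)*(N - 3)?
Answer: 460943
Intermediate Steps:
Q(N) = 9 + (-1 + N)*(-3 + N) (Q(N) = 9 + (N - 1)*(N - 3) = 9 + (-1 + N)*(-3 + N))
G(O, D) = 1 + 4*O
I(q) = -2 + (1 + 4*q)²
l = 49
I(24)*l = (-2 + (1 + 4*24)²)*49 = (-2 + (1 + 96)²)*49 = (-2 + 97²)*49 = (-2 + 9409)*49 = 9407*49 = 460943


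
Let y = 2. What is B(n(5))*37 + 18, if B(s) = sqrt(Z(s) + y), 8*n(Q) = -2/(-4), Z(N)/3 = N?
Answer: 18 + 37*sqrt(35)/4 ≈ 72.724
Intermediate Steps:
Z(N) = 3*N
n(Q) = 1/16 (n(Q) = (-2/(-4))/8 = (-2*(-1/4))/8 = (1/8)*(1/2) = 1/16)
B(s) = sqrt(2 + 3*s) (B(s) = sqrt(3*s + 2) = sqrt(2 + 3*s))
B(n(5))*37 + 18 = sqrt(2 + 3*(1/16))*37 + 18 = sqrt(2 + 3/16)*37 + 18 = sqrt(35/16)*37 + 18 = (sqrt(35)/4)*37 + 18 = 37*sqrt(35)/4 + 18 = 18 + 37*sqrt(35)/4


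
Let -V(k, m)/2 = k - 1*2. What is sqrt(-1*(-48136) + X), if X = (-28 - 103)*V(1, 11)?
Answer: sqrt(47874) ≈ 218.80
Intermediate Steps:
V(k, m) = 4 - 2*k (V(k, m) = -2*(k - 1*2) = -2*(k - 2) = -2*(-2 + k) = 4 - 2*k)
X = -262 (X = (-28 - 103)*(4 - 2*1) = -131*(4 - 2) = -131*2 = -262)
sqrt(-1*(-48136) + X) = sqrt(-1*(-48136) - 262) = sqrt(48136 - 262) = sqrt(47874)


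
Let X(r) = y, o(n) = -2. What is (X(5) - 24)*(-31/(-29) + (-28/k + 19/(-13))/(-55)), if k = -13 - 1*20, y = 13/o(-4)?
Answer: -22541696/684255 ≈ -32.943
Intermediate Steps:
y = -13/2 (y = 13/(-2) = 13*(-½) = -13/2 ≈ -6.5000)
X(r) = -13/2
k = -33 (k = -13 - 20 = -33)
(X(5) - 24)*(-31/(-29) + (-28/k + 19/(-13))/(-55)) = (-13/2 - 24)*(-31/(-29) + (-28/(-33) + 19/(-13))/(-55)) = -61*(-31*(-1/29) + (-28*(-1/33) + 19*(-1/13))*(-1/55))/2 = -61*(31/29 + (28/33 - 19/13)*(-1/55))/2 = -61*(31/29 - 263/429*(-1/55))/2 = -61*(31/29 + 263/23595)/2 = -61/2*739072/684255 = -22541696/684255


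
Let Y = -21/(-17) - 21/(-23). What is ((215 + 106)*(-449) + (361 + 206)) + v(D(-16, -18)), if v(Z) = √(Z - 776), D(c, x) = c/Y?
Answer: -143562 + I*√8637510/105 ≈ -1.4356e+5 + 27.99*I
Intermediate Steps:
Y = 840/391 (Y = -21*(-1/17) - 21*(-1/23) = 21/17 + 21/23 = 840/391 ≈ 2.1483)
D(c, x) = 391*c/840 (D(c, x) = c/(840/391) = c*(391/840) = 391*c/840)
v(Z) = √(-776 + Z)
((215 + 106)*(-449) + (361 + 206)) + v(D(-16, -18)) = ((215 + 106)*(-449) + (361 + 206)) + √(-776 + (391/840)*(-16)) = (321*(-449) + 567) + √(-776 - 782/105) = (-144129 + 567) + √(-82262/105) = -143562 + I*√8637510/105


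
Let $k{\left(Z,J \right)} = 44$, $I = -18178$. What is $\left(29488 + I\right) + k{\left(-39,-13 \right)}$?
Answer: $11354$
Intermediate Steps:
$\left(29488 + I\right) + k{\left(-39,-13 \right)} = \left(29488 - 18178\right) + 44 = 11310 + 44 = 11354$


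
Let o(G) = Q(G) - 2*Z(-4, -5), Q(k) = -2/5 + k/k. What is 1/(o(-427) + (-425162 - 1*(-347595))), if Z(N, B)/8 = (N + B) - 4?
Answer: -5/386792 ≈ -1.2927e-5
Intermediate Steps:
Z(N, B) = -32 + 8*B + 8*N (Z(N, B) = 8*((N + B) - 4) = 8*((B + N) - 4) = 8*(-4 + B + N) = -32 + 8*B + 8*N)
Q(k) = ⅗ (Q(k) = -2*⅕ + 1 = -⅖ + 1 = ⅗)
o(G) = 1043/5 (o(G) = ⅗ - 2*(-32 + 8*(-5) + 8*(-4)) = ⅗ - 2*(-32 - 40 - 32) = ⅗ - 2*(-104) = ⅗ + 208 = 1043/5)
1/(o(-427) + (-425162 - 1*(-347595))) = 1/(1043/5 + (-425162 - 1*(-347595))) = 1/(1043/5 + (-425162 + 347595)) = 1/(1043/5 - 77567) = 1/(-386792/5) = -5/386792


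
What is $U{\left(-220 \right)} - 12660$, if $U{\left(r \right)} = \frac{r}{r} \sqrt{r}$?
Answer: $-12660 + 2 i \sqrt{55} \approx -12660.0 + 14.832 i$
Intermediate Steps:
$U{\left(r \right)} = \sqrt{r}$ ($U{\left(r \right)} = 1 \sqrt{r} = \sqrt{r}$)
$U{\left(-220 \right)} - 12660 = \sqrt{-220} - 12660 = 2 i \sqrt{55} - 12660 = -12660 + 2 i \sqrt{55}$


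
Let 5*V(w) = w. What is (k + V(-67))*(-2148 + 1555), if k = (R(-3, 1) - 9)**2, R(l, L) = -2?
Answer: -319034/5 ≈ -63807.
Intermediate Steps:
k = 121 (k = (-2 - 9)**2 = (-11)**2 = 121)
V(w) = w/5
(k + V(-67))*(-2148 + 1555) = (121 + (1/5)*(-67))*(-2148 + 1555) = (121 - 67/5)*(-593) = (538/5)*(-593) = -319034/5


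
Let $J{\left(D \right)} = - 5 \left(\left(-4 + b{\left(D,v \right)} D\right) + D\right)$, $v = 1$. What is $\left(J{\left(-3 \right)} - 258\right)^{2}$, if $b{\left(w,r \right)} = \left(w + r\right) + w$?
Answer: $88804$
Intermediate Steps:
$b{\left(w,r \right)} = r + 2 w$ ($b{\left(w,r \right)} = \left(r + w\right) + w = r + 2 w$)
$J{\left(D \right)} = 20 - 5 D - 5 D \left(1 + 2 D\right)$ ($J{\left(D \right)} = - 5 \left(\left(-4 + \left(1 + 2 D\right) D\right) + D\right) = - 5 \left(\left(-4 + D \left(1 + 2 D\right)\right) + D\right) = - 5 \left(-4 + D + D \left(1 + 2 D\right)\right) = 20 - 5 D - 5 D \left(1 + 2 D\right)$)
$\left(J{\left(-3 \right)} - 258\right)^{2} = \left(\left(20 - -30 - 10 \left(-3\right)^{2}\right) - 258\right)^{2} = \left(\left(20 + 30 - 90\right) - 258\right)^{2} = \left(-40 - 258\right)^{2} = \left(-298\right)^{2} = 88804$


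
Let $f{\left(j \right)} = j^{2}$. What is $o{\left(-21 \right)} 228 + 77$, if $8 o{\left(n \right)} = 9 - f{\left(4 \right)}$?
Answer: $- \frac{245}{2} \approx -122.5$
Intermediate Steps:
$o{\left(n \right)} = - \frac{7}{8}$ ($o{\left(n \right)} = \frac{9 - 4^{2}}{8} = \frac{9 - 16}{8} = \frac{1}{8} \left(-7\right) = - \frac{7}{8}$)
$o{\left(-21 \right)} 228 + 77 = \left(- \frac{7}{8}\right) 228 + 77 = - \frac{399}{2} + 77 = - \frac{245}{2}$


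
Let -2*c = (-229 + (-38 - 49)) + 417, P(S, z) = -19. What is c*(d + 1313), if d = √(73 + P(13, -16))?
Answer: -132613/2 - 303*√6/2 ≈ -66678.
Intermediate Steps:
c = -101/2 (c = -((-229 + (-38 - 49)) + 417)/2 = -((-229 - 87) + 417)/2 = -(-316 + 417)/2 = -½*101 = -101/2 ≈ -50.500)
d = 3*√6 (d = √(73 - 19) = √54 = 3*√6 ≈ 7.3485)
c*(d + 1313) = -101*(3*√6 + 1313)/2 = -101*(1313 + 3*√6)/2 = -132613/2 - 303*√6/2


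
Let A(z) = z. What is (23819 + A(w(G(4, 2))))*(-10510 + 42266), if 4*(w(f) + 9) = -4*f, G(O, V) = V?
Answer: 756046848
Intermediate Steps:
w(f) = -9 - f (w(f) = -9 + (-4*f)/4 = -9 - f)
(23819 + A(w(G(4, 2))))*(-10510 + 42266) = (23819 + (-9 - 1*2))*(-10510 + 42266) = (23819 + (-9 - 2))*31756 = (23819 - 11)*31756 = 23808*31756 = 756046848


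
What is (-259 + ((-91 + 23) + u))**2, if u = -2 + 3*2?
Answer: 104329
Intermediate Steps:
u = 4 (u = -2 + 6 = 4)
(-259 + ((-91 + 23) + u))**2 = (-259 + ((-91 + 23) + 4))**2 = (-259 + (-68 + 4))**2 = (-259 - 64)**2 = (-323)**2 = 104329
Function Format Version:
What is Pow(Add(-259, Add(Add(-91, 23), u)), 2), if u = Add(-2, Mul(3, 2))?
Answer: 104329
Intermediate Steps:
u = 4 (u = Add(-2, 6) = 4)
Pow(Add(-259, Add(Add(-91, 23), u)), 2) = Pow(Add(-259, Add(Add(-91, 23), 4)), 2) = Pow(Add(-259, Add(-68, 4)), 2) = Pow(Add(-259, -64), 2) = Pow(-323, 2) = 104329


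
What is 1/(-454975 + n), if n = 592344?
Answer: 1/137369 ≈ 7.2797e-6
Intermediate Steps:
1/(-454975 + n) = 1/(-454975 + 592344) = 1/137369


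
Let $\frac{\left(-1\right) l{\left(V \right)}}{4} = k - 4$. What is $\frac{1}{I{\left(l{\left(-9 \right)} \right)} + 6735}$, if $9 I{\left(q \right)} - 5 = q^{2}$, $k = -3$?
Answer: $\frac{3}{20468} \approx 0.00014657$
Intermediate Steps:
$l{\left(V \right)} = 28$ ($l{\left(V \right)} = - 4 \left(-3 - 4\right) = \left(-4\right) \left(-7\right) = 28$)
$I{\left(q \right)} = \frac{5}{9} + \frac{q^{2}}{9}$
$\frac{1}{I{\left(l{\left(-9 \right)} \right)} + 6735} = \frac{1}{\left(\frac{5}{9} + \frac{28^{2}}{9}\right) + 6735} = \frac{1}{\left(\frac{5}{9} + \frac{1}{9} \cdot 784\right) + 6735} = \frac{1}{\left(\frac{5}{9} + \frac{784}{9}\right) + 6735} = \frac{1}{\frac{263}{3} + 6735} = \frac{1}{\frac{20468}{3}} = \frac{3}{20468}$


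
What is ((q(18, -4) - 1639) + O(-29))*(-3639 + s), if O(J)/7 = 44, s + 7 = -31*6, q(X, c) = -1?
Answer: 5104224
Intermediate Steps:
s = -193 (s = -7 - 31*6 = -7 - 186 = -193)
O(J) = 308 (O(J) = 7*44 = 308)
((q(18, -4) - 1639) + O(-29))*(-3639 + s) = ((-1 - 1639) + 308)*(-3639 - 193) = (-1640 + 308)*(-3832) = -1332*(-3832) = 5104224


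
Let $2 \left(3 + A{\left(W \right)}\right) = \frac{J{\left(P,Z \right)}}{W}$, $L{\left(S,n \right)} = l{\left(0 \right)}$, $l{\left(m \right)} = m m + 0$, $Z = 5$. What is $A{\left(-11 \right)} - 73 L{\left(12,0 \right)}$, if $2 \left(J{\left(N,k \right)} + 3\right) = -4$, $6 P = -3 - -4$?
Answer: $- \frac{61}{22} \approx -2.7727$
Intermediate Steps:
$P = \frac{1}{6}$ ($P = \frac{-3 - -4}{6} = \frac{-3 + 4}{6} = \frac{1}{6} \cdot 1 = \frac{1}{6} \approx 0.16667$)
$l{\left(m \right)} = m^{2}$ ($l{\left(m \right)} = m^{2} + 0 = m^{2}$)
$J{\left(N,k \right)} = -5$ ($J{\left(N,k \right)} = -3 + \frac{1}{2} \left(-4\right) = -3 - 2 = -5$)
$L{\left(S,n \right)} = 0$ ($L{\left(S,n \right)} = 0^{2} = 0$)
$A{\left(W \right)} = -3 - \frac{5}{2 W}$ ($A{\left(W \right)} = -3 + \frac{\left(-5\right) \frac{1}{W}}{2} = -3 - \frac{5}{2 W}$)
$A{\left(-11 \right)} - 73 L{\left(12,0 \right)} = \left(-3 - \frac{5}{2 \left(-11\right)}\right) - 0 = \left(-3 - - \frac{5}{22}\right) + 0 = \left(-3 + \frac{5}{22}\right) + 0 = - \frac{61}{22} + 0 = - \frac{61}{22}$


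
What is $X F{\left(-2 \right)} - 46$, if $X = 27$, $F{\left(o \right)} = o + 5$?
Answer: $35$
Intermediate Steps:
$F{\left(o \right)} = 5 + o$
$X F{\left(-2 \right)} - 46 = 27 \left(5 - 2\right) - 46 = 27 \cdot 3 - 46 = 81 - 46 = 35$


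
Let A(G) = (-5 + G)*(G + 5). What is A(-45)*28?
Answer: 56000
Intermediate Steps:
A(G) = (-5 + G)*(5 + G)
A(-45)*28 = (-25 + (-45)**2)*28 = (-25 + 2025)*28 = 2000*28 = 56000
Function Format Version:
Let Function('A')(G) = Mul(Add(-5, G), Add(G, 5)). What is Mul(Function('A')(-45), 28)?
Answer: 56000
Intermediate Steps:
Function('A')(G) = Mul(Add(-5, G), Add(5, G))
Mul(Function('A')(-45), 28) = Mul(Add(-25, Pow(-45, 2)), 28) = Mul(Add(-25, 2025), 28) = Mul(2000, 28) = 56000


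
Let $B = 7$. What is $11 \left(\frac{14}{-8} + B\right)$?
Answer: $\frac{231}{4} \approx 57.75$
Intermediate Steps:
$11 \left(\frac{14}{-8} + B\right) = 11 \left(\frac{14}{-8} + 7\right) = 11 \left(14 \left(- \frac{1}{8}\right) + 7\right) = 11 \left(- \frac{7}{4} + 7\right) = 11 \cdot \frac{21}{4} = \frac{231}{4}$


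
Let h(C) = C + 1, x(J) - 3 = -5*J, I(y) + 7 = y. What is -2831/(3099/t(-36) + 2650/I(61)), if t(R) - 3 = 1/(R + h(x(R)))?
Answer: -34014465/12973229 ≈ -2.6219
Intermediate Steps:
I(y) = -7 + y
x(J) = 3 - 5*J
h(C) = 1 + C
t(R) = 3 + 1/(4 - 4*R) (t(R) = 3 + 1/(R + (1 + (3 - 5*R))) = 3 + 1/(R + (4 - 5*R)) = 3 + 1/(4 - 4*R))
-2831/(3099/t(-36) + 2650/I(61)) = -2831/(3099/(((13 - 12*(-36))/(4*(1 - 1*(-36))))) + 2650/(-7 + 61)) = -2831/(3099/(((13 + 432)/(4*(1 + 36)))) + 2650/54) = -2831/(3099/(((¼)*445/37)) + 2650*(1/54)) = -2831/(3099/(((¼)*(1/37)*445)) + 1325/27) = -2831/(3099/(445/148) + 1325/27) = -2831/(3099*(148/445) + 1325/27) = -2831/(458652/445 + 1325/27) = -2831/12973229/12015 = -2831*12015/12973229 = -34014465/12973229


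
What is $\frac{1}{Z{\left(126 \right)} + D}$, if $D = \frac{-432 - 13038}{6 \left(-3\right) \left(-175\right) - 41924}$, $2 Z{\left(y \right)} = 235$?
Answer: $\frac{38774}{4569415} \approx 0.0084856$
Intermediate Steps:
$Z{\left(y \right)} = \frac{235}{2}$ ($Z{\left(y \right)} = \frac{1}{2} \cdot 235 = \frac{235}{2}$)
$D = \frac{6735}{19387}$ ($D = - \frac{13470}{\left(-18\right) \left(-175\right) - 41924} = - \frac{13470}{3150 - 41924} = - \frac{13470}{-38774} = \left(-13470\right) \left(- \frac{1}{38774}\right) = \frac{6735}{19387} \approx 0.3474$)
$\frac{1}{Z{\left(126 \right)} + D} = \frac{1}{\frac{235}{2} + \frac{6735}{19387}} = \frac{1}{\frac{4569415}{38774}} = \frac{38774}{4569415}$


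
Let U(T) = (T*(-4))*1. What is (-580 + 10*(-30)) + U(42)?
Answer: -1048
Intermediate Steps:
U(T) = -4*T (U(T) = -4*T*1 = -4*T)
(-580 + 10*(-30)) + U(42) = (-580 + 10*(-30)) - 4*42 = (-580 - 300) - 168 = -880 - 168 = -1048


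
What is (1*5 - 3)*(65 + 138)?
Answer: 406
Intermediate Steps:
(1*5 - 3)*(65 + 138) = (5 - 3)*203 = 2*203 = 406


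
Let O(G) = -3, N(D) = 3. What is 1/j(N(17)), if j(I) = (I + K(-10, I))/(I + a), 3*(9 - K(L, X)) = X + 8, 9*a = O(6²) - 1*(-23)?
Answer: 47/75 ≈ 0.62667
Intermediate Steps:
a = 20/9 (a = (-3 - 1*(-23))/9 = (-3 + 23)/9 = (⅑)*20 = 20/9 ≈ 2.2222)
K(L, X) = 19/3 - X/3 (K(L, X) = 9 - (X + 8)/3 = 9 - (8 + X)/3 = 9 + (-8/3 - X/3) = 19/3 - X/3)
j(I) = (19/3 + 2*I/3)/(20/9 + I) (j(I) = (I + (19/3 - I/3))/(I + 20/9) = (19/3 + 2*I/3)/(20/9 + I))
1/j(N(17)) = 1/(3*(19 + 2*3)/(20 + 9*3)) = 1/(3*(19 + 6)/(20 + 27)) = 1/(3*25/47) = 1/(3*(1/47)*25) = 1/(75/47) = 47/75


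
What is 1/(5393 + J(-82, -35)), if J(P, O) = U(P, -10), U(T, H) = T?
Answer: 1/5311 ≈ 0.00018829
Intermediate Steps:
J(P, O) = P
1/(5393 + J(-82, -35)) = 1/(5393 - 82) = 1/5311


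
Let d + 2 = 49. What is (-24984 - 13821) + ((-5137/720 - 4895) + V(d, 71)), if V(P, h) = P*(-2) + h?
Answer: -31485697/720 ≈ -43730.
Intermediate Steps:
d = 47 (d = -2 + 49 = 47)
V(P, h) = h - 2*P (V(P, h) = -2*P + h = h - 2*P)
(-24984 - 13821) + ((-5137/720 - 4895) + V(d, 71)) = (-24984 - 13821) + ((-5137/720 - 4895) + (71 - 2*47)) = -38805 + ((-5137*1/720 - 4895) + (71 - 94)) = -38805 + ((-5137/720 - 4895) - 23) = -38805 + (-3529537/720 - 23) = -38805 - 3546097/720 = -31485697/720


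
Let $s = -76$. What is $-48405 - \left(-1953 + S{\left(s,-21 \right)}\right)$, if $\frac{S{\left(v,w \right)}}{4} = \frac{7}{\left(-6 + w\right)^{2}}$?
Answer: $- \frac{33863536}{729} \approx -46452.0$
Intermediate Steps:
$S{\left(v,w \right)} = \frac{28}{\left(-6 + w\right)^{2}}$ ($S{\left(v,w \right)} = 4 \frac{7}{\left(-6 + w\right)^{2}} = \frac{28}{\left(-6 + w\right)^{2}}$)
$-48405 - \left(-1953 + S{\left(s,-21 \right)}\right) = -48405 - \left(-1953 + \frac{28}{\left(-6 - 21\right)^{2}}\right) = -48405 - \left(-1953 + \frac{28}{729}\right) = -48405 - - \frac{1423709}{729} = -48405 + \frac{1423709}{729} = - \frac{33863536}{729}$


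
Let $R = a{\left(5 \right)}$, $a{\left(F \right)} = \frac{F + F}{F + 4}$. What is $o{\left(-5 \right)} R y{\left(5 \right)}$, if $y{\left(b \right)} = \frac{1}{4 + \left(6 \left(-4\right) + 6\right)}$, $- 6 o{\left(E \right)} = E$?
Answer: $- \frac{25}{378} \approx -0.066138$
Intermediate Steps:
$o{\left(E \right)} = - \frac{E}{6}$
$a{\left(F \right)} = \frac{2 F}{4 + F}$
$y{\left(b \right)} = - \frac{1}{14}$ ($y{\left(b \right)} = \frac{1}{4 + \left(-24 + 6\right)} = \frac{1}{4 - 18} = \frac{1}{-14} = - \frac{1}{14}$)
$R = \frac{10}{9}$ ($R = 2 \cdot 5 \frac{1}{4 + 5} = 2 \cdot 5 \cdot \frac{1}{9} = \frac{10}{9} \approx 1.1111$)
$o{\left(-5 \right)} R y{\left(5 \right)} = \left(- \frac{1}{6}\right) \left(-5\right) \frac{10}{9} \left(- \frac{1}{14}\right) = \frac{5}{6} \cdot \frac{10}{9} \left(- \frac{1}{14}\right) = \frac{25}{27} \left(- \frac{1}{14}\right) = - \frac{25}{378}$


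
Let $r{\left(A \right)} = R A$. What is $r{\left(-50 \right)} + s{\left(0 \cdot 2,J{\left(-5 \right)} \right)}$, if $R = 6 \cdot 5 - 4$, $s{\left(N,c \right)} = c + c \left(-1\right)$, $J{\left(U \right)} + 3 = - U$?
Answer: $-1300$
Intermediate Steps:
$J{\left(U \right)} = -3 - U$
$s{\left(N,c \right)} = 0$ ($s{\left(N,c \right)} = c - c = 0$)
$R = 26$ ($R = 30 - 4 = 26$)
$r{\left(A \right)} = 26 A$
$r{\left(-50 \right)} + s{\left(0 \cdot 2,J{\left(-5 \right)} \right)} = 26 \left(-50\right) + 0 = -1300 + 0 = -1300$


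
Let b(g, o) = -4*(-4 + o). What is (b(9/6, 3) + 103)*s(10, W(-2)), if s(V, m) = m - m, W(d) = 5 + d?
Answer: 0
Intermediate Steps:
s(V, m) = 0
b(g, o) = 16 - 4*o
(b(9/6, 3) + 103)*s(10, W(-2)) = ((16 - 4*3) + 103)*0 = ((16 - 12) + 103)*0 = (4 + 103)*0 = 107*0 = 0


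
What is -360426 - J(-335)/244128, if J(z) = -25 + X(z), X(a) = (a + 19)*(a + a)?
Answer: -29330096741/81376 ≈ -3.6043e+5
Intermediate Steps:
X(a) = 2*a*(19 + a) (X(a) = (19 + a)*(2*a) = 2*a*(19 + a))
J(z) = -25 + 2*z*(19 + z)
-360426 - J(-335)/244128 = -360426 - (-25 + 2*(-335)*(19 - 335))/244128 = -360426 - (-25 + 2*(-335)*(-316))/244128 = -360426 - (-25 + 211720)/244128 = -360426 - 211695/244128 = -360426 - 1*70565/81376 = -360426 - 70565/81376 = -29330096741/81376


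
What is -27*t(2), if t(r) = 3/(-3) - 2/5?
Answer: 189/5 ≈ 37.800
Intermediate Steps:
t(r) = -7/5 (t(r) = 3*(-⅓) - 2*⅕ = -1 - ⅖ = -7/5)
-27*t(2) = -27*(-7/5) = 189/5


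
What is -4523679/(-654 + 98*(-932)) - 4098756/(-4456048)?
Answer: 2566846915629/51238981940 ≈ 50.096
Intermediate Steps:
-4523679/(-654 + 98*(-932)) - 4098756/(-4456048) = -4523679/(-654 - 91336) - 4098756*(-1/4456048) = -4523679/(-91990) + 1024689/1114012 = -4523679*(-1/91990) + 1024689/1114012 = 4523679/91990 + 1024689/1114012 = 2566846915629/51238981940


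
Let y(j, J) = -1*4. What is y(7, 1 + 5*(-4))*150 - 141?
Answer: -741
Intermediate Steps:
y(j, J) = -4
y(7, 1 + 5*(-4))*150 - 141 = -4*150 - 141 = -600 - 141 = -741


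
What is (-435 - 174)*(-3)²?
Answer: -5481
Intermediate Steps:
(-435 - 174)*(-3)² = -609*9 = -5481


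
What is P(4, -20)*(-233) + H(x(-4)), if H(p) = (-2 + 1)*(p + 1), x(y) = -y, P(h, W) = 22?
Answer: -5131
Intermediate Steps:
H(p) = -1 - p (H(p) = -(1 + p) = -1 - p)
P(4, -20)*(-233) + H(x(-4)) = 22*(-233) + (-1 - (-1)*(-4)) = -5126 + (-1 - 1*4) = -5126 + (-1 - 4) = -5126 - 5 = -5131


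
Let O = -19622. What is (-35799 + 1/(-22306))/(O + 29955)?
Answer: -798532495/230487898 ≈ -3.4645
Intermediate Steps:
(-35799 + 1/(-22306))/(O + 29955) = (-35799 + 1/(-22306))/(-19622 + 29955) = (-35799 - 1/22306)/10333 = -798532495/22306*1/10333 = -798532495/230487898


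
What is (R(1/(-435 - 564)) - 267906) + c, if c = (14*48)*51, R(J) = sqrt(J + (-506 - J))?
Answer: -233634 + I*sqrt(506) ≈ -2.3363e+5 + 22.494*I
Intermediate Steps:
R(J) = I*sqrt(506) (R(J) = sqrt(-506) = I*sqrt(506))
c = 34272 (c = 672*51 = 34272)
(R(1/(-435 - 564)) - 267906) + c = (I*sqrt(506) - 267906) + 34272 = (-267906 + I*sqrt(506)) + 34272 = -233634 + I*sqrt(506)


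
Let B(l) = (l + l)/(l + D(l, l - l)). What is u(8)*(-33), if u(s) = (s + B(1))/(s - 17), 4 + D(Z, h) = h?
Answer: 242/9 ≈ 26.889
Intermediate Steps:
D(Z, h) = -4 + h
B(l) = 2*l/(-4 + l) (B(l) = (l + l)/(l + (-4 + (l - l))) = (2*l)/(l + (-4 + 0)) = (2*l)/(l - 4) = (2*l)/(-4 + l) = 2*l/(-4 + l))
u(s) = (-⅔ + s)/(-17 + s) (u(s) = (s + 2*1/(-4 + 1))/(s - 17) = (s + 2*1/(-3))/(-17 + s) = (s + 2*1*(-⅓))/(-17 + s) = (s - ⅔)/(-17 + s) = (-⅔ + s)/(-17 + s))
u(8)*(-33) = ((-⅔ + 8)/(-17 + 8))*(-33) = ((22/3)/(-9))*(-33) = -⅑*22/3*(-33) = -22/27*(-33) = 242/9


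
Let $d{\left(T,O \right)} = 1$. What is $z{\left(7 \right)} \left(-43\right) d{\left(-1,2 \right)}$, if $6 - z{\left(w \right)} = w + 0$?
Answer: $43$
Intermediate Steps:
$z{\left(w \right)} = 6 - w$ ($z{\left(w \right)} = 6 - \left(w + 0\right) = 6 - w$)
$z{\left(7 \right)} \left(-43\right) d{\left(-1,2 \right)} = \left(6 - 7\right) \left(-43\right) 1 = \left(-1\right) \left(-43\right) 1 = 43 \cdot 1 = 43$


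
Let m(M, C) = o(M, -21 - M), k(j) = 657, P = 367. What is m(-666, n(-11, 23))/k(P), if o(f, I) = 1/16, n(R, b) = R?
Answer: 1/10512 ≈ 9.5129e-5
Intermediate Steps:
o(f, I) = 1/16
m(M, C) = 1/16
m(-666, n(-11, 23))/k(P) = (1/16)/657 = (1/16)*(1/657) = 1/10512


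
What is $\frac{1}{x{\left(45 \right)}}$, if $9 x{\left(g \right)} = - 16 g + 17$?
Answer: $- \frac{9}{703} \approx -0.012802$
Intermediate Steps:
$x{\left(g \right)} = \frac{17}{9} - \frac{16 g}{9}$ ($x{\left(g \right)} = \frac{- 16 g + 17}{9} = \frac{17 - 16 g}{9} = \frac{17}{9} - \frac{16 g}{9}$)
$\frac{1}{x{\left(45 \right)}} = \frac{1}{\frac{17}{9} - 80} = \frac{1}{- \frac{703}{9}} = - \frac{9}{703}$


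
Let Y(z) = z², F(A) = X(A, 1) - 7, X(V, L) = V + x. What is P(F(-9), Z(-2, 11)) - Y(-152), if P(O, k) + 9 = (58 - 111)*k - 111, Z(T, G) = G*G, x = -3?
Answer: -29637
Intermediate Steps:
X(V, L) = -3 + V (X(V, L) = V - 3 = -3 + V)
F(A) = -10 + A (F(A) = (-3 + A) - 7 = -10 + A)
Z(T, G) = G²
P(O, k) = -120 - 53*k (P(O, k) = -9 + ((58 - 111)*k - 111) = -9 + (-53*k - 111) = -9 + (-111 - 53*k) = -120 - 53*k)
P(F(-9), Z(-2, 11)) - Y(-152) = (-120 - 53*11²) - 1*(-152)² = (-120 - 53*121) - 1*23104 = (-120 - 6413) - 23104 = -6533 - 23104 = -29637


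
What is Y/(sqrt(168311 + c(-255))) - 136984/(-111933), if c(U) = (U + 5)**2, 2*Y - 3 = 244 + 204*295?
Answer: 136984/111933 + 60427*sqrt(230811)/461622 ≈ 64.113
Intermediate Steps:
Y = 60427/2 (Y = 3/2 + (244 + 204*295)/2 = 3/2 + (244 + 60180)/2 = 3/2 + (1/2)*60424 = 3/2 + 30212 = 60427/2 ≈ 30214.)
c(U) = (5 + U)**2
Y/(sqrt(168311 + c(-255))) - 136984/(-111933) = 60427/(2*(sqrt(168311 + (5 - 255)**2))) - 136984/(-111933) = 60427/(2*(sqrt(168311 + (-250)**2))) - 136984*(-1/111933) = 60427/(2*(sqrt(168311 + 62500))) + 136984/111933 = 60427/(2*(sqrt(230811))) + 136984/111933 = 60427*(sqrt(230811)/230811)/2 + 136984/111933 = 60427*sqrt(230811)/461622 + 136984/111933 = 136984/111933 + 60427*sqrt(230811)/461622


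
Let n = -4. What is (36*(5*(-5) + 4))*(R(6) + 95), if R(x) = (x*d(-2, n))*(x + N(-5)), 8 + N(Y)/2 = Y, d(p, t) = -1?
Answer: -162540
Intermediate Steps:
N(Y) = -16 + 2*Y
R(x) = -x*(-26 + x) (R(x) = (x*(-1))*(x + (-16 + 2*(-5))) = (-x)*(x + (-16 - 10)) = (-x)*(x - 26) = (-x)*(-26 + x) = -x*(-26 + x))
(36*(5*(-5) + 4))*(R(6) + 95) = (36*(5*(-5) + 4))*(6*(26 - 1*6) + 95) = (36*(-25 + 4))*(6*(26 - 6) + 95) = (36*(-21))*(6*20 + 95) = -756*(120 + 95) = -756*215 = -162540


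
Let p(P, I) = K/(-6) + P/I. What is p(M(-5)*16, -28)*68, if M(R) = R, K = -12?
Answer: 2312/7 ≈ 330.29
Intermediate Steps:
p(P, I) = 2 + P/I (p(P, I) = -12/(-6) + P/I = -12*(-1/6) + P/I = 2 + P/I)
p(M(-5)*16, -28)*68 = (2 - 5*16/(-28))*68 = (2 - 80*(-1/28))*68 = (2 + 20/7)*68 = (34/7)*68 = 2312/7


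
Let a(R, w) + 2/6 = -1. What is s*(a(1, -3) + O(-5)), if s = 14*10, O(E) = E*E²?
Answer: -53060/3 ≈ -17687.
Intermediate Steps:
a(R, w) = -4/3 (a(R, w) = -⅓ - 1 = -4/3)
O(E) = E³
s = 140
s*(a(1, -3) + O(-5)) = 140*(-4/3 + (-5)³) = 140*(-4/3 - 125) = 140*(-379/3) = -53060/3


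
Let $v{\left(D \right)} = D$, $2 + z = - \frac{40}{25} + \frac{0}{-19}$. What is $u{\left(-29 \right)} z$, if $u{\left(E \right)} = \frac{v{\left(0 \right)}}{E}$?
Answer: $0$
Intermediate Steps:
$z = - \frac{18}{5}$ ($z = -2 + \left(- \frac{40}{25} + \frac{0}{-19}\right) = -2 + \left(\left(-40\right) \frac{1}{25} + 0 \left(- \frac{1}{19}\right)\right) = -2 + \left(- \frac{8}{5} + 0\right) = -2 - \frac{8}{5} = - \frac{18}{5} \approx -3.6$)
$u{\left(E \right)} = 0$ ($u{\left(E \right)} = \frac{0}{E} = 0$)
$u{\left(-29 \right)} z = 0 \left(- \frac{18}{5}\right) = 0$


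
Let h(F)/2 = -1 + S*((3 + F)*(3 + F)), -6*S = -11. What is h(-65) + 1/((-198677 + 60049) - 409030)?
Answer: 23153884921/1642974 ≈ 14093.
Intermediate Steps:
S = 11/6 (S = -⅙*(-11) = 11/6 ≈ 1.8333)
h(F) = -2 + 11*(3 + F)²/3 (h(F) = 2*(-1 + 11*((3 + F)*(3 + F))/6) = 2*(-1 + 11*(3 + F)²/6) = -2 + 11*(3 + F)²/3)
h(-65) + 1/((-198677 + 60049) - 409030) = (-2 + 11*(3 - 65)²/3) + 1/((-198677 + 60049) - 409030) = (-2 + (11/3)*(-62)²) + 1/(-138628 - 409030) = (-2 + (11/3)*3844) + 1/(-547658) = (-2 + 42284/3) - 1/547658 = 42278/3 - 1/547658 = 23153884921/1642974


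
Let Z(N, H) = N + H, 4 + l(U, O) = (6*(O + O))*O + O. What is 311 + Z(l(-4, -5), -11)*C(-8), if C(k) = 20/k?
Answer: -389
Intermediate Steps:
l(U, O) = -4 + O + 12*O² (l(U, O) = -4 + ((6*(O + O))*O + O) = -4 + ((6*(2*O))*O + O) = -4 + ((12*O)*O + O) = -4 + (12*O² + O) = -4 + (O + 12*O²) = -4 + O + 12*O²)
Z(N, H) = H + N
311 + Z(l(-4, -5), -11)*C(-8) = 311 + (-11 + (-4 - 5 + 12*(-5)²))*(20/(-8)) = 311 + (-11 + (-4 - 5 + 12*25))*(20*(-⅛)) = 311 + (-11 + (-4 - 5 + 300))*(-5/2) = 311 + (-11 + 291)*(-5/2) = 311 + 280*(-5/2) = 311 - 700 = -389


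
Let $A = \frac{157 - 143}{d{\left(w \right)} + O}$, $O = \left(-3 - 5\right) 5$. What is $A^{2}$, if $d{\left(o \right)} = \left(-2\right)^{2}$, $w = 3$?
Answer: $\frac{49}{324} \approx 0.15123$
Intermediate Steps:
$O = -40$ ($O = \left(-8\right) 5 = -40$)
$d{\left(o \right)} = 4$
$A = - \frac{7}{18}$ ($A = \frac{157 - 143}{4 - 40} = \frac{14}{-36} = 14 \left(- \frac{1}{36}\right) = - \frac{7}{18} \approx -0.38889$)
$A^{2} = \left(- \frac{7}{18}\right)^{2} = \frac{49}{324}$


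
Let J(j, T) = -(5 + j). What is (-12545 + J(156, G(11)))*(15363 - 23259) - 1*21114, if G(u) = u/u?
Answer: 100305462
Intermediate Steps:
G(u) = 1
J(j, T) = -5 - j
(-12545 + J(156, G(11)))*(15363 - 23259) - 1*21114 = (-12545 + (-5 - 1*156))*(15363 - 23259) - 1*21114 = (-12545 + (-5 - 156))*(-7896) - 21114 = (-12545 - 161)*(-7896) - 21114 = -12706*(-7896) - 21114 = 100326576 - 21114 = 100305462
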